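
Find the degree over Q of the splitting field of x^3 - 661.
[K : Q] = 6

The roots of x^3 - 661 are ∛661, ω∛661, ω^2∛661 where ω = e^(2πi/3) is a primitive cube root of unity, so K = Q(∛661, ω). Now [Q(∛661):Q] = 3 (since 661 is not a perfect cube, x^3 - 661 is irreducible) and [Q(ω):Q] = 2. Both 2 and 3 divide [K:Q], and [K:Q] ≤ 3·2 = 6, so [K:Q] = 6. (Equivalently: Q(∛661) ⊂ R but ω ∉ R, so [K : Q(∛661)] = 2.)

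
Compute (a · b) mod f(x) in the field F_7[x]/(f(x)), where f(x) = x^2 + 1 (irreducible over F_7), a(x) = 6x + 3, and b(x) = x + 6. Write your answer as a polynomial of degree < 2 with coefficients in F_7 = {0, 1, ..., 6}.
a · b ≡ 4x + 5 (mod f(x))

Multiply in F_7[x]: a(x)·b(x) = (6x + 3)·(x + 6) = 6x^2 + 4x + 4. This has degree ≥ 2, so divide by f(x) over F_7: 6x^2 + 4x + 4 = (6)·(x^2 + 1) + (4x + 5). Hence a·b ≡ 4x + 5 (mod f). (F_7[x]/(f) is a field with 7^2 = 49 elements since f is irreducible of degree 2.)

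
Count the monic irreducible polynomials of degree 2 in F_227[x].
There are 25651 monic irreducible polynomials of degree 2 over F_227

Each element of F_{227^2} that lies in no proper subfield is a root of exactly one monic irreducible of degree 2 over F_227, and each such polynomial has 2 distinct roots in F_{227^2}. By Möbius inversion the count is N_227(2) = (1/2) Σ_{d|2} μ(2/d) · 227^d = (1/2)(μ(2)·227^1 + μ(1)·227^2) = 51302/2 = 25651.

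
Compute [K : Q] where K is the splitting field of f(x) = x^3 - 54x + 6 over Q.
[K : Q] = 6

By the rational root test, any rational root of the monic integer polynomial f(x) = x^3 - 54x + 6 must be an integer dividing the constant term 6, i.e. one of ±{1, 2, 3, 6}. Evaluating: f(1) = -47, f(-1) = 59, f(2) = -94, f(-2) = 106, f(3) = -129, f(-3) = 141, f(6) = -102, f(-6) = 114; none is 0, so f has no rational root and is therefore irreducible over Q (a cubic with no linear factor over a field is irreducible). For an irreducible cubic, the Galois group is A_3 or S_3 according as the discriminant disc(f) = -4a^3 - 27b^2 = -4·(-54)^3 - 27·(6)^2 = 628884 is or is not a square in Q. Here disc(f) = 628884 is not a perfect square in Q, so the Galois group of f over Q is not contained in A_3 and must be all of S_3. The splitting field has degree |S_3| = 6 over Q, so [K : Q] = 6.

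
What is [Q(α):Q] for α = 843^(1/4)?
[Q(α):Q] = 4

α is a root of x^4 - 843. By Eisenstein's criterion at the prime p = 3 (which divides the constant term 843 but p^2 = 9 does not, since 843 is squarefree), x^4 - 843 is irreducible over Q. Hence [Q(α):Q] = 4.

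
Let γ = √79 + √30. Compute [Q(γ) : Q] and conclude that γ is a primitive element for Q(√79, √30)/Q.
[Q(γ) : Q] = 4 (equivalently, Q(γ) = Q(√79, √30))

Obviously Q(γ) ⊆ Q(√79, √30), and [Q(√79, √30):Q] = 4 (since 79, 30 are distinct squarefree integers > 1 with 2370 not a perfect square). To show equality we compute the minimal polynomial of γ. From γ = √79 + √30: γ^2 = 79 + 2√(2370) + 30 = 109 + 2√(2370), so γ^2 - 109 = 2√(2370); squaring, (γ^2 - 109)^2 = 4·2370, i.e. γ^4 - 218γ^2 + 11881 - 9480 = 0, i.e. γ^4 - 218γ^2 + 2401 = 0. So γ is a root of x^4 - 218x^2 + 2401. This polynomial is irreducible over Q: it has no rational root (each ±√79 ± √30 is irrational), and any factorization into two quadratics over Q would force √(2370) ∈ Q (pairing opposite roots) or √79, √30 ∈ Q (other pairings), all impossible. Hence [Q(γ):Q] = 4 = [Q(√79, √30):Q], so Q(γ) = Q(√79, √30).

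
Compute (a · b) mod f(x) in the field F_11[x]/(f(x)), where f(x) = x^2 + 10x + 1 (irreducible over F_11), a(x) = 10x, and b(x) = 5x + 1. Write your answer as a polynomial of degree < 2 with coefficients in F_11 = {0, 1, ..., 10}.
a · b ≡ 5x + 5 (mod f(x))

Multiply in F_11[x]: a(x)·b(x) = (10x)·(5x + 1) = 6x^2 + 10x. This has degree ≥ 2, so divide by f(x) over F_11: 6x^2 + 10x = (6)·(x^2 + 10x + 1) + (5x + 5). Hence a·b ≡ 5x + 5 (mod f). (F_11[x]/(f) is a field with 11^2 = 121 elements since f is irreducible of degree 2.)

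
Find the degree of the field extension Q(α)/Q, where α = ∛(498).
[Q(α):Q] = 3

The minimal polynomial of α is x^3 - 498, irreducible over Q since 498 is not a perfect cube (so x^3 - 498 has no rational root). Hence [Q(α):Q] = deg(m_α) = 3.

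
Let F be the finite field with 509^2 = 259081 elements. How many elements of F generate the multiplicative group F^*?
There are φ(259080) = 64512 primitive elements

F_q^* is cyclic of order q - 1 = 259080. A cyclic group of order m has exactly φ(m) generators. Here m = 259080 = 2^3 · 3 · 5 · 17 · 127, so the number of primitive elements is φ(259080) = 64512.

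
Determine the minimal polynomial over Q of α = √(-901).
m_α(x) = x^2 + 901

α satisfies α^2 + 901 = 0, so x^2 + 901 annihilates α. Since d = -901 is squarefree and ≠ 1, it is not a perfect square in Q, so x^2 + 901 has no rational root and is therefore irreducible over Q (a degree-2 polynomial over a field is irreducible iff it has no root). Hence m_α(x) = x^2 + 901.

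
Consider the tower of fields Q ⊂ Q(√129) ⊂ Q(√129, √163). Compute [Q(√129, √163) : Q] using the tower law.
[Q(√129, √163) : Q] = 4

[Q(√129):Q] = 2 (min poly x^2 - 129, irreducible since 129 is squarefree > 1). For the top step, suppose √163 ∈ Q(√129), say √163 = c + d√129 with c, d ∈ Q. Squaring: 163 = c^2 + 129d^2 + 2cd√129. Since √129 ∉ Q this forces 2cd = 0. If d = 0 then √163 = c ∈ Q, contradicting 163 squarefree > 1. If c = 0 then 163 = 129d^2, so 129·163 = (129d)^2 is a perfect square in Q — but 129·163 = 21027 is not a perfect square (since 129 and 163 are distinct squarefree integers). Contradiction. Hence √163 ∉ Q(√129), so x^2 - 163 stays irreducible over Q(√129) and [Q(√129, √163) : Q(√129)] = 2. By the tower law, [Q(√129, √163) : Q] = 2 · 2 = 4.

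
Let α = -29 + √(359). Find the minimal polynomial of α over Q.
m_α(x) = x^2 + 58x + 482

From α + 29 = √(359), squaring gives (α + 29)^2 = 359, i.e. α^2 + 58α + 841 = 359, so α^2 + 58α + 482 = 0. The discriminant of x^2 + 58x + 482 is (58)^2 - 4·(482) = 3364 - 1928 = 1436, and 4·(359) is not a perfect square in Q since 359 is squarefree and ≠ 1. Hence x^2 + 58x + 482 is irreducible over Q and is the minimal polynomial of α.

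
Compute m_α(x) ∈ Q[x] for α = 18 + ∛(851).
m_α(x) = x^3 - 54x^2 + 972x - 6683

Set β = α - 18 = ∛(851), so β^3 = 851. Then (α - 18)^3 - 851 = 0, i.e. α is a root of g(x) = (x - 18)^3 - 851 = x^3 - 54x^2 + 972x - 6683. Since g(x) = h(x - 18) where h(x) = x^3 - 851, and h is irreducible over Q (because 851 is not a perfect cube, so h has no rational root, and a monic cubic with no rational root is irreducible), g is also irreducible (irreducibility is preserved under the substitution x → x - 18). Hence m_α(x) = x^3 - 54x^2 + 972x - 6683.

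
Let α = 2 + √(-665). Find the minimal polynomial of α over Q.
m_α(x) = x^2 - 4x + 669

From α - 2 = √(-665), squaring gives (α - 2)^2 = -665, i.e. α^2 - 4α + 4 = -665, so α^2 - 4α + 669 = 0. The discriminant of x^2 - 4x + 669 is (-4)^2 - 4·(669) = 16 - 2676 = -2660, and 4·(-665) is not a perfect square in Q since -665 is squarefree and ≠ 1. Hence x^2 - 4x + 669 is irreducible over Q and is the minimal polynomial of α.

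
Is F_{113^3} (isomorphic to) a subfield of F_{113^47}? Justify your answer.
No: F_{113^3} is not a subfield of F_{113^47}

F_{p^m} embeds in F_{p^n} iff m | n. Here 3 ∤ 47 (since 47 = 15·3 + 2 with remainder 2 ≠ 0), so F_{113^3} is not a subfield of F_{113^47}. Equivalently: if it were, the tower law would give 3 = [F_{113^3}:F_113] dividing [F_{113^47}:F_113] = 47, contradiction.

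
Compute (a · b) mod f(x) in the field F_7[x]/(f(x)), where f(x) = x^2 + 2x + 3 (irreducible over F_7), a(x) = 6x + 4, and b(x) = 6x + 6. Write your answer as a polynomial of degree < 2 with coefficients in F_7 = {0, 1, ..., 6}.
a · b ≡ 2x (mod f(x))

Multiply in F_7[x]: a(x)·b(x) = (6x + 4)·(6x + 6) = x^2 + 4x + 3. This has degree ≥ 2, so divide by f(x) over F_7: x^2 + 4x + 3 = (1)·(x^2 + 2x + 3) + (2x). Hence a·b ≡ 2x (mod f). (F_7[x]/(f) is a field with 7^2 = 49 elements since f is irreducible of degree 2.)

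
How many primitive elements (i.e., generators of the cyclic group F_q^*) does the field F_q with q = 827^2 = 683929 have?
There are φ(683928) = 183744 primitive elements

F_q^* is cyclic of order q - 1 = 683928. A cyclic group of order m has exactly φ(m) generators. Here m = 683928 = 2^3 · 3^2 · 7 · 23 · 59, so the number of primitive elements is φ(683928) = 183744.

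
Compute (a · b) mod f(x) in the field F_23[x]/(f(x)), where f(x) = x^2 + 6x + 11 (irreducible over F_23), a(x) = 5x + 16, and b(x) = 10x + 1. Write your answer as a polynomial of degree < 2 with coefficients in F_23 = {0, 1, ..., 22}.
a · b ≡ 3x + 18 (mod f(x))

Multiply in F_23[x]: a(x)·b(x) = (5x + 16)·(10x + 1) = 4x^2 + 4x + 16. This has degree ≥ 2, so divide by f(x) over F_23: 4x^2 + 4x + 16 = (4)·(x^2 + 6x + 11) + (3x + 18). Hence a·b ≡ 3x + 18 (mod f). (F_23[x]/(f) is a field with 23^2 = 529 elements since f is irreducible of degree 2.)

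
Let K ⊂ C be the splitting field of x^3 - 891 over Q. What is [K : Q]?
[K : Q] = 6

The roots of x^3 - 891 are ∛891, ω∛891, ω^2∛891 where ω = e^(2πi/3) is a primitive cube root of unity, so K = Q(∛891, ω). Now [Q(∛891):Q] = 3 (since 891 is not a perfect cube, x^3 - 891 is irreducible) and [Q(ω):Q] = 2. Both 2 and 3 divide [K:Q], and [K:Q] ≤ 3·2 = 6, so [K:Q] = 6. (Equivalently: Q(∛891) ⊂ R but ω ∉ R, so [K : Q(∛891)] = 2.)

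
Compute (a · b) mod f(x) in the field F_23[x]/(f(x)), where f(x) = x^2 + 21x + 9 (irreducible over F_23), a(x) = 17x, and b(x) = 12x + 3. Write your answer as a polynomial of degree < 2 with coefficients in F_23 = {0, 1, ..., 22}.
a · b ≡ 22x + 4 (mod f(x))

Multiply in F_23[x]: a(x)·b(x) = (17x)·(12x + 3) = 20x^2 + 5x. This has degree ≥ 2, so divide by f(x) over F_23: 20x^2 + 5x = (20)·(x^2 + 21x + 9) + (22x + 4). Hence a·b ≡ 22x + 4 (mod f). (F_23[x]/(f) is a field with 23^2 = 529 elements since f is irreducible of degree 2.)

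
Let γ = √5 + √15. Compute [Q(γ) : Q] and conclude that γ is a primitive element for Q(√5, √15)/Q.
[Q(γ) : Q] = 4 (equivalently, Q(γ) = Q(√5, √15))

Obviously Q(γ) ⊆ Q(√5, √15), and [Q(√5, √15):Q] = 4 (since 5, 15 are distinct squarefree integers > 1 with 75 not a perfect square). To show equality we compute the minimal polynomial of γ. From γ = √5 + √15: γ^2 = 5 + 2√(75) + 15 = 20 + 2√(75), so γ^2 - 20 = 2√(75); squaring, (γ^2 - 20)^2 = 4·75, i.e. γ^4 - 40γ^2 + 400 - 300 = 0, i.e. γ^4 - 40γ^2 + 100 = 0. So γ is a root of x^4 - 40x^2 + 100. This polynomial is irreducible over Q: it has no rational root (each ±√5 ± √15 is irrational), and any factorization into two quadratics over Q would force √(75) ∈ Q (pairing opposite roots) or √5, √15 ∈ Q (other pairings), all impossible. Hence [Q(γ):Q] = 4 = [Q(√5, √15):Q], so Q(γ) = Q(√5, √15).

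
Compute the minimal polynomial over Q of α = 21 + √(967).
m_α(x) = x^2 - 42x - 526

From α - 21 = √(967), squaring gives (α - 21)^2 = 967, i.e. α^2 - 42α + 441 = 967, so α^2 - 42α - 526 = 0. The discriminant of x^2 - 42x - 526 is (-42)^2 - 4·(-526) = 1764 + 2104 = 3868, and 4·(967) is not a perfect square in Q since 967 is squarefree and ≠ 1. Hence x^2 - 42x - 526 is irreducible over Q and is the minimal polynomial of α.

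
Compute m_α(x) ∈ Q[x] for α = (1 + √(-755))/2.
m_α(x) = x^2 - x + 189

From 2α - 1 = √(-755), squaring gives (2α - 1)^2 = -755, i.e. 4α^2 - 4α + 1 = -755, so α^2 - α + (1 + 755)/4 = 0. Since -755 ≡ 1 (mod 4), (1 + 755)/4 = 189 ∈ Z. The polynomial x^2 - x + 189 has discriminant 1 - 4·(189) = -755, which is not a perfect square in Q (d = -755 is squarefree and ≠ 1), so x^2 - x + 189 is irreducible over Q. It is the minimal polynomial of α.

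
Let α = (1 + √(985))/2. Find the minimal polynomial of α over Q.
m_α(x) = x^2 - x - 246

From 2α - 1 = √(985), squaring gives (2α - 1)^2 = 985, i.e. 4α^2 - 4α + 1 = 985, so α^2 - α + (1 - 985)/4 = 0. Since 985 ≡ 1 (mod 4), (1 - 985)/4 = -246 ∈ Z. The polynomial x^2 - x - 246 has discriminant 1 - 4·(-246) = 985, which is not a perfect square in Q (d = 985 is squarefree and ≠ 1), so x^2 - x - 246 is irreducible over Q. It is the minimal polynomial of α.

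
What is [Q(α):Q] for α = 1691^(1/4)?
[Q(α):Q] = 4

α is a root of x^4 - 1691. By Eisenstein's criterion at the prime p = 19 (which divides the constant term 1691 but p^2 = 361 does not, since 1691 is squarefree), x^4 - 1691 is irreducible over Q. Hence [Q(α):Q] = 4.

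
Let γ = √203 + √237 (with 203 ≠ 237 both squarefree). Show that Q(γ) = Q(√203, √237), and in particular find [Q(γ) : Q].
[Q(γ) : Q] = 4 (equivalently, Q(γ) = Q(√203, √237))

Obviously Q(γ) ⊆ Q(√203, √237), and [Q(√203, √237):Q] = 4 (since 203, 237 are distinct squarefree integers > 1 with 48111 not a perfect square). To show equality we compute the minimal polynomial of γ. From γ = √203 + √237: γ^2 = 203 + 2√(48111) + 237 = 440 + 2√(48111), so γ^2 - 440 = 2√(48111); squaring, (γ^2 - 440)^2 = 4·48111, i.e. γ^4 - 880γ^2 + 193600 - 192444 = 0, i.e. γ^4 - 880γ^2 + 1156 = 0. So γ is a root of x^4 - 880x^2 + 1156. This polynomial is irreducible over Q: it has no rational root (each ±√203 ± √237 is irrational), and any factorization into two quadratics over Q would force √(48111) ∈ Q (pairing opposite roots) or √203, √237 ∈ Q (other pairings), all impossible. Hence [Q(γ):Q] = 4 = [Q(√203, √237):Q], so Q(γ) = Q(√203, √237).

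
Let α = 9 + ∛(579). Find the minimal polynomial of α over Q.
m_α(x) = x^3 - 27x^2 + 243x - 1308

Set β = α - 9 = ∛(579), so β^3 = 579. Then (α - 9)^3 - 579 = 0, i.e. α is a root of g(x) = (x - 9)^3 - 579 = x^3 - 27x^2 + 243x - 1308. Since g(x) = h(x - 9) where h(x) = x^3 - 579, and h is irreducible over Q (because 579 is not a perfect cube, so h has no rational root, and a monic cubic with no rational root is irreducible), g is also irreducible (irreducibility is preserved under the substitution x → x - 9). Hence m_α(x) = x^3 - 27x^2 + 243x - 1308.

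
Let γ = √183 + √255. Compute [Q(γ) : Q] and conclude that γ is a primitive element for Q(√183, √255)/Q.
[Q(γ) : Q] = 4 (equivalently, Q(γ) = Q(√183, √255))

Obviously Q(γ) ⊆ Q(√183, √255), and [Q(√183, √255):Q] = 4 (since 183, 255 are distinct squarefree integers > 1 with 46665 not a perfect square). To show equality we compute the minimal polynomial of γ. From γ = √183 + √255: γ^2 = 183 + 2√(46665) + 255 = 438 + 2√(46665), so γ^2 - 438 = 2√(46665); squaring, (γ^2 - 438)^2 = 4·46665, i.e. γ^4 - 876γ^2 + 191844 - 186660 = 0, i.e. γ^4 - 876γ^2 + 5184 = 0. So γ is a root of x^4 - 876x^2 + 5184. This polynomial is irreducible over Q: it has no rational root (each ±√183 ± √255 is irrational), and any factorization into two quadratics over Q would force √(46665) ∈ Q (pairing opposite roots) or √183, √255 ∈ Q (other pairings), all impossible. Hence [Q(γ):Q] = 4 = [Q(√183, √255):Q], so Q(γ) = Q(√183, √255).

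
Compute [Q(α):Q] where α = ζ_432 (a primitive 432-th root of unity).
[Q(α):Q] = 144

The minimal polynomial of ζ_432 over Q is the 432-th cyclotomic polynomial Φ_432(x), which is irreducible over Q and has degree φ(432) = 144. Hence [Q(α):Q] = φ(432) = 144.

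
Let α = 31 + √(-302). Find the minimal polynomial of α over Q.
m_α(x) = x^2 - 62x + 1263

From α - 31 = √(-302), squaring gives (α - 31)^2 = -302, i.e. α^2 - 62α + 961 = -302, so α^2 - 62α + 1263 = 0. The discriminant of x^2 - 62x + 1263 is (-62)^2 - 4·(1263) = 3844 - 5052 = -1208, and 4·(-302) is not a perfect square in Q since -302 is squarefree and ≠ 1. Hence x^2 - 62x + 1263 is irreducible over Q and is the minimal polynomial of α.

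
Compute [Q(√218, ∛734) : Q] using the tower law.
[Q(√218, ∛734) : Q] = 6

Let L = Q(√218, ∛734). Since Q(√218) ⊂ L and [Q(√218):Q] = 2, the tower law gives 2 | [L:Q]. Likewise Q(∛734) ⊂ L with [Q(∛734):Q] = 3 (because 734 is not a perfect cube), so 3 | [L:Q]. As gcd(2,3) = 1, [L:Q] is divisible by 6. Conversely L is generated over Q by √218 and ∛734, so [L:Q] ≤ 2·3 = 6. Therefore [Q(√218, ∛734) : Q] = 6.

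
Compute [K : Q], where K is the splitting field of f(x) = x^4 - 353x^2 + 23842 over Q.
[K : Q] = 4

Solving the quadratic in x^2: x^2 = (353 ± √(353^2 - 4·23842))/2 = (353 ± √29241)/2 = (353 ± 171)/2, giving x^2 = 91 or x^2 = 262. So f(x) = (x^2 - 91)(x^2 - 262) and the roots of f are ±√91, ±√262. Hence the splitting field is K = Q(√91, √262). Since 91 and 262 are distinct squarefree integers > 1, their product 23842 is not a perfect square, so √262 ∉ Q(√91). By the tower law [K:Q] = [Q(√91,√262):Q(√91)] · [Q(√91):Q] = 2 · 2 = 4.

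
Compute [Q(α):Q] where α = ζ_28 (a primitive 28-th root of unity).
[Q(α):Q] = 12

The minimal polynomial of ζ_28 over Q is the 28-th cyclotomic polynomial Φ_28(x), which is irreducible over Q and has degree φ(28) = 12. Hence [Q(α):Q] = φ(28) = 12.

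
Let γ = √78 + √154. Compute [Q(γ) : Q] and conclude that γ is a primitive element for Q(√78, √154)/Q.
[Q(γ) : Q] = 4 (equivalently, Q(γ) = Q(√78, √154))

Obviously Q(γ) ⊆ Q(√78, √154), and [Q(√78, √154):Q] = 4 (since 78, 154 are distinct squarefree integers > 1 with 12012 not a perfect square). To show equality we compute the minimal polynomial of γ. From γ = √78 + √154: γ^2 = 78 + 2√(12012) + 154 = 232 + 2√(12012), so γ^2 - 232 = 2√(12012); squaring, (γ^2 - 232)^2 = 4·12012, i.e. γ^4 - 464γ^2 + 53824 - 48048 = 0, i.e. γ^4 - 464γ^2 + 5776 = 0. So γ is a root of x^4 - 464x^2 + 5776. This polynomial is irreducible over Q: it has no rational root (each ±√78 ± √154 is irrational), and any factorization into two quadratics over Q would force √(12012) ∈ Q (pairing opposite roots) or √78, √154 ∈ Q (other pairings), all impossible. Hence [Q(γ):Q] = 4 = [Q(√78, √154):Q], so Q(γ) = Q(√78, √154).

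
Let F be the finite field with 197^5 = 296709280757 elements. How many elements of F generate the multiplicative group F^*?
There are φ(296709280756) = 126785736000 primitive elements

F_q^* is cyclic of order q - 1 = 296709280756. A cyclic group of order m has exactly φ(m) generators. Here m = 296709280756 = 2^2 · 7^2 · 661 · 991 · 2311, so the number of primitive elements is φ(296709280756) = 126785736000.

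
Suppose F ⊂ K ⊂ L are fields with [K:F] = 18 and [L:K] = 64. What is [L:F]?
[L:F] = 1152

The tower law says that for any tower of field extensions F ⊂ K ⊂ L with finite degrees, [L:F] = [L:K] · [K:F]. Here this gives [L:F] = 64 · 18 = 1152.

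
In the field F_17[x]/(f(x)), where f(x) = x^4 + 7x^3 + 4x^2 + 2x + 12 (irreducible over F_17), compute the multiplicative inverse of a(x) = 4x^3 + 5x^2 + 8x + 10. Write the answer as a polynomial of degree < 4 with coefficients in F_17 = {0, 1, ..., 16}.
a(x)^(-1) ≡ 15x^3 + x^2 + 3x + 9 (mod f(x))

Since f is irreducible over F_17, F_17[x]/(f) is a field and a(x) ≠ 0 has an inverse. Apply the extended Euclidean algorithm to f(x) and a(x) in F_17[x]: f(x) = (13x + 11)·a(x) + (15x^2 + 5x + 4);  a(x) = (15x + 1)·(15x^2 + 5x + 4) + (11x + 6);  (15x^2 + 5x + 4) = (6x + 8)·(11x + 6) + (7). The last nonzero remainder is the constant 7 = gcd(f, a) in F_17. Back-substituting through the division chain expresses 7 = s(x)·a(x) + t(x)·f(x) with s(x) ≡ 3x^3 + 7x^2 + 4x + 12 (mod f), so (3x^3 + 7x^2 + 4x + 12)·a(x) ≡ 7 (mod f). Multiplying by 7^(-1) ≡ 5 in F_17 gives a(x)^(-1) ≡ 5·(3x^3 + 7x^2 + 4x + 12) ≡ 15x^3 + x^2 + 3x + 9 (mod f). Check: (4x^3 + 5x^2 + 8x + 10)·(15x^3 + x^2 + 3x + 9) = 9x^6 + 11x^5 + x^4 + 5x^3 + 11x^2 + 5 ≡ 1 (mod x^4 + 7x^3 + 4x^2 + 2x + 12).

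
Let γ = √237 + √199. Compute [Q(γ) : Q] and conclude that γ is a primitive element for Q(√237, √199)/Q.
[Q(γ) : Q] = 4 (equivalently, Q(γ) = Q(√237, √199))

Obviously Q(γ) ⊆ Q(√237, √199), and [Q(√237, √199):Q] = 4 (since 237, 199 are distinct squarefree integers > 1 with 47163 not a perfect square). To show equality we compute the minimal polynomial of γ. From γ = √237 + √199: γ^2 = 237 + 2√(47163) + 199 = 436 + 2√(47163), so γ^2 - 436 = 2√(47163); squaring, (γ^2 - 436)^2 = 4·47163, i.e. γ^4 - 872γ^2 + 190096 - 188652 = 0, i.e. γ^4 - 872γ^2 + 1444 = 0. So γ is a root of x^4 - 872x^2 + 1444. This polynomial is irreducible over Q: it has no rational root (each ±√237 ± √199 is irrational), and any factorization into two quadratics over Q would force √(47163) ∈ Q (pairing opposite roots) or √237, √199 ∈ Q (other pairings), all impossible. Hence [Q(γ):Q] = 4 = [Q(√237, √199):Q], so Q(γ) = Q(√237, √199).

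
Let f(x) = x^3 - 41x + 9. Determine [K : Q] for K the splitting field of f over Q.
[K : Q] = 6

By the rational root test, any rational root of the monic integer polynomial f(x) = x^3 - 41x + 9 must be an integer dividing the constant term 9, i.e. one of ±{1, 3, 9}. Evaluating: f(1) = -31, f(-1) = 49, f(3) = -87, f(-3) = 105, f(9) = 369, f(-9) = -351; none is 0, so f has no rational root and is therefore irreducible over Q (a cubic with no linear factor over a field is irreducible). For an irreducible cubic, the Galois group is A_3 or S_3 according as the discriminant disc(f) = -4a^3 - 27b^2 = -4·(-41)^3 - 27·(9)^2 = 273497 is or is not a square in Q. Here disc(f) = 273497 is not a perfect square in Q, so the Galois group of f over Q is not contained in A_3 and must be all of S_3. The splitting field has degree |S_3| = 6 over Q, so [K : Q] = 6.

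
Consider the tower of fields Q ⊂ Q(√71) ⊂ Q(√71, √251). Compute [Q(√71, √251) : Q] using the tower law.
[Q(√71, √251) : Q] = 4

[Q(√71):Q] = 2 (min poly x^2 - 71, irreducible since 71 is squarefree > 1). For the top step, suppose √251 ∈ Q(√71), say √251 = c + d√71 with c, d ∈ Q. Squaring: 251 = c^2 + 71d^2 + 2cd√71. Since √71 ∉ Q this forces 2cd = 0. If d = 0 then √251 = c ∈ Q, contradicting 251 squarefree > 1. If c = 0 then 251 = 71d^2, so 71·251 = (71d)^2 is a perfect square in Q — but 71·251 = 17821 is not a perfect square (since 71 and 251 are distinct squarefree integers). Contradiction. Hence √251 ∉ Q(√71), so x^2 - 251 stays irreducible over Q(√71) and [Q(√71, √251) : Q(√71)] = 2. By the tower law, [Q(√71, √251) : Q] = 2 · 2 = 4.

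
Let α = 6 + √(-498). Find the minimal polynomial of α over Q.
m_α(x) = x^2 - 12x + 534

From α - 6 = √(-498), squaring gives (α - 6)^2 = -498, i.e. α^2 - 12α + 36 = -498, so α^2 - 12α + 534 = 0. The discriminant of x^2 - 12x + 534 is (-12)^2 - 4·(534) = 144 - 2136 = -1992, and 4·(-498) is not a perfect square in Q since -498 is squarefree and ≠ 1. Hence x^2 - 12x + 534 is irreducible over Q and is the minimal polynomial of α.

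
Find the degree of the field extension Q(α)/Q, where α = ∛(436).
[Q(α):Q] = 3

The minimal polynomial of α is x^3 - 436, irreducible over Q since 436 is not a perfect cube (so x^3 - 436 has no rational root). Hence [Q(α):Q] = deg(m_α) = 3.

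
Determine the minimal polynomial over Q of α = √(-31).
m_α(x) = x^2 + 31

α satisfies α^2 + 31 = 0, so x^2 + 31 annihilates α. Since d = -31 is squarefree and ≠ 1, it is not a perfect square in Q, so x^2 + 31 has no rational root and is therefore irreducible over Q (a degree-2 polynomial over a field is irreducible iff it has no root). Hence m_α(x) = x^2 + 31.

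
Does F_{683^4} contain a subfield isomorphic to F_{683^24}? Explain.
No: F_{683^24} is not a subfield of F_{683^4}

F_{p^m} embeds in F_{p^n} iff m | n. Here 24 ∤ 4 (since 4 = 0·24 + 4 with remainder 4 ≠ 0), so F_{683^24} is not a subfield of F_{683^4}. Equivalently: if it were, the tower law would give 24 = [F_{683^24}:F_683] dividing [F_{683^4}:F_683] = 4, contradiction.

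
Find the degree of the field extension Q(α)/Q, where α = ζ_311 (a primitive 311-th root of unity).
[Q(α):Q] = 310

The minimal polynomial of ζ_311 over Q is the 311-th cyclotomic polynomial Φ_311(x), which is irreducible over Q and has degree φ(311) = 310. Hence [Q(α):Q] = φ(311) = 310.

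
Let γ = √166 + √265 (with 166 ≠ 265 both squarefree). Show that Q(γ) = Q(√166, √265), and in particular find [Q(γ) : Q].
[Q(γ) : Q] = 4 (equivalently, Q(γ) = Q(√166, √265))

Obviously Q(γ) ⊆ Q(√166, √265), and [Q(√166, √265):Q] = 4 (since 166, 265 are distinct squarefree integers > 1 with 43990 not a perfect square). To show equality we compute the minimal polynomial of γ. From γ = √166 + √265: γ^2 = 166 + 2√(43990) + 265 = 431 + 2√(43990), so γ^2 - 431 = 2√(43990); squaring, (γ^2 - 431)^2 = 4·43990, i.e. γ^4 - 862γ^2 + 185761 - 175960 = 0, i.e. γ^4 - 862γ^2 + 9801 = 0. So γ is a root of x^4 - 862x^2 + 9801. This polynomial is irreducible over Q: it has no rational root (each ±√166 ± √265 is irrational), and any factorization into two quadratics over Q would force √(43990) ∈ Q (pairing opposite roots) or √166, √265 ∈ Q (other pairings), all impossible. Hence [Q(γ):Q] = 4 = [Q(√166, √265):Q], so Q(γ) = Q(√166, √265).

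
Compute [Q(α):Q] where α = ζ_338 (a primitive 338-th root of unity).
[Q(α):Q] = 156

The minimal polynomial of ζ_338 over Q is the 338-th cyclotomic polynomial Φ_338(x), which is irreducible over Q and has degree φ(338) = 156. Hence [Q(α):Q] = φ(338) = 156.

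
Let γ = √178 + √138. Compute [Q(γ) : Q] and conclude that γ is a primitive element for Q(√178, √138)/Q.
[Q(γ) : Q] = 4 (equivalently, Q(γ) = Q(√178, √138))

Obviously Q(γ) ⊆ Q(√178, √138), and [Q(√178, √138):Q] = 4 (since 178, 138 are distinct squarefree integers > 1 with 24564 not a perfect square). To show equality we compute the minimal polynomial of γ. From γ = √178 + √138: γ^2 = 178 + 2√(24564) + 138 = 316 + 2√(24564), so γ^2 - 316 = 2√(24564); squaring, (γ^2 - 316)^2 = 4·24564, i.e. γ^4 - 632γ^2 + 99856 - 98256 = 0, i.e. γ^4 - 632γ^2 + 1600 = 0. So γ is a root of x^4 - 632x^2 + 1600. This polynomial is irreducible over Q: it has no rational root (each ±√178 ± √138 is irrational), and any factorization into two quadratics over Q would force √(24564) ∈ Q (pairing opposite roots) or √178, √138 ∈ Q (other pairings), all impossible. Hence [Q(γ):Q] = 4 = [Q(√178, √138):Q], so Q(γ) = Q(√178, √138).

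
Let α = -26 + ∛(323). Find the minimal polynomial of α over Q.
m_α(x) = x^3 + 78x^2 + 2028x + 17253

Set β = α + 26 = ∛(323), so β^3 = 323. Then (α + 26)^3 - 323 = 0, i.e. α is a root of g(x) = (x + 26)^3 - 323 = x^3 + 78x^2 + 2028x + 17253. Since g(x) = h(x + 26) where h(x) = x^3 - 323, and h is irreducible over Q (because 323 is not a perfect cube, so h has no rational root, and a monic cubic with no rational root is irreducible), g is also irreducible (irreducibility is preserved under the substitution x → x + 26). Hence m_α(x) = x^3 + 78x^2 + 2028x + 17253.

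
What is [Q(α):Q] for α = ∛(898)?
[Q(α):Q] = 3

The minimal polynomial of α is x^3 - 898, irreducible over Q since 898 is not a perfect cube (so x^3 - 898 has no rational root). Hence [Q(α):Q] = deg(m_α) = 3.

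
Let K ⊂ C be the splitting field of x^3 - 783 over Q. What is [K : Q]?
[K : Q] = 6

The roots of x^3 - 783 are ∛783, ω∛783, ω^2∛783 where ω = e^(2πi/3) is a primitive cube root of unity, so K = Q(∛783, ω). Now [Q(∛783):Q] = 3 (since 783 is not a perfect cube, x^3 - 783 is irreducible) and [Q(ω):Q] = 2. Both 2 and 3 divide [K:Q], and [K:Q] ≤ 3·2 = 6, so [K:Q] = 6. (Equivalently: Q(∛783) ⊂ R but ω ∉ R, so [K : Q(∛783)] = 2.)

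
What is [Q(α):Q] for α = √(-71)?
[Q(α):Q] = 2

[Q(α):Q] equals the degree of the minimal polynomial of α. Here α^2 = -71 and x^2 + 71 is irreducible (d = -71 is squarefree, ≠ 1, hence not a square), so deg(m_α) = 2. Thus [Q(α):Q] = 2.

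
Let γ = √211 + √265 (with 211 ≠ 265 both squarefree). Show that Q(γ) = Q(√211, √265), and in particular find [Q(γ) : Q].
[Q(γ) : Q] = 4 (equivalently, Q(γ) = Q(√211, √265))

Obviously Q(γ) ⊆ Q(√211, √265), and [Q(√211, √265):Q] = 4 (since 211, 265 are distinct squarefree integers > 1 with 55915 not a perfect square). To show equality we compute the minimal polynomial of γ. From γ = √211 + √265: γ^2 = 211 + 2√(55915) + 265 = 476 + 2√(55915), so γ^2 - 476 = 2√(55915); squaring, (γ^2 - 476)^2 = 4·55915, i.e. γ^4 - 952γ^2 + 226576 - 223660 = 0, i.e. γ^4 - 952γ^2 + 2916 = 0. So γ is a root of x^4 - 952x^2 + 2916. This polynomial is irreducible over Q: it has no rational root (each ±√211 ± √265 is irrational), and any factorization into two quadratics over Q would force √(55915) ∈ Q (pairing opposite roots) or √211, √265 ∈ Q (other pairings), all impossible. Hence [Q(γ):Q] = 4 = [Q(√211, √265):Q], so Q(γ) = Q(√211, √265).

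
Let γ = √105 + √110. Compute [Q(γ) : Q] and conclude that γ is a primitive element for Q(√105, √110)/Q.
[Q(γ) : Q] = 4 (equivalently, Q(γ) = Q(√105, √110))

Obviously Q(γ) ⊆ Q(√105, √110), and [Q(√105, √110):Q] = 4 (since 105, 110 are distinct squarefree integers > 1 with 11550 not a perfect square). To show equality we compute the minimal polynomial of γ. From γ = √105 + √110: γ^2 = 105 + 2√(11550) + 110 = 215 + 2√(11550), so γ^2 - 215 = 2√(11550); squaring, (γ^2 - 215)^2 = 4·11550, i.e. γ^4 - 430γ^2 + 46225 - 46200 = 0, i.e. γ^4 - 430γ^2 + 25 = 0. So γ is a root of x^4 - 430x^2 + 25. This polynomial is irreducible over Q: it has no rational root (each ±√105 ± √110 is irrational), and any factorization into two quadratics over Q would force √(11550) ∈ Q (pairing opposite roots) or √105, √110 ∈ Q (other pairings), all impossible. Hence [Q(γ):Q] = 4 = [Q(√105, √110):Q], so Q(γ) = Q(√105, √110).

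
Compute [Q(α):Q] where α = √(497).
[Q(α):Q] = 2

[Q(α):Q] equals the degree of the minimal polynomial of α. Here α^2 = 497 and x^2 - 497 is irreducible (d = 497 is squarefree, ≠ 1, hence not a square), so deg(m_α) = 2. Thus [Q(α):Q] = 2.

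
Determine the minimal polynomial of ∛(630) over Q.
m_α(x) = x^3 - 630

α satisfies α^3 = 630, so x^3 - 630 annihilates α. By the rational root test, a rational root p/q (in lowest terms) of x^3 - 630 would satisfy p^3 = 630 q^3, forcing q = 1 and p^3 = 630; but 630 is not a perfect cube, contradiction. A monic cubic over Q with no rational root is irreducible (any nontrivial factorization would include a linear factor). Hence x^3 - 630 is the minimal polynomial of α, and in particular [Q(α):Q] = 3.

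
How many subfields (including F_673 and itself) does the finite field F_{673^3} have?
F_{673^3} has 2 subfields

The subfields of F_{p^n} are exactly the fields F_{p^d} for d | n (each is the fixed field of the unique index-d subgroup of Gal(F_{p^n}/F_p) ≅ Z/nZ). The divisors of n = 3 are {1, 3}, giving 2 subfields: F_{673^1}, F_{673^3}.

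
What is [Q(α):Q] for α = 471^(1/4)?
[Q(α):Q] = 4

α is a root of x^4 - 471. By Eisenstein's criterion at the prime p = 3 (which divides the constant term 471 but p^2 = 9 does not, since 471 is squarefree), x^4 - 471 is irreducible over Q. Hence [Q(α):Q] = 4.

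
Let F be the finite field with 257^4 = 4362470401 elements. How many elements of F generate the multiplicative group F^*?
There are φ(4362470400) = 1135411200 primitive elements

F_q^* is cyclic of order q - 1 = 4362470400. A cyclic group of order m has exactly φ(m) generators. Here m = 4362470400 = 2^10 · 3 · 5^2 · 43 · 1321, so the number of primitive elements is φ(4362470400) = 1135411200.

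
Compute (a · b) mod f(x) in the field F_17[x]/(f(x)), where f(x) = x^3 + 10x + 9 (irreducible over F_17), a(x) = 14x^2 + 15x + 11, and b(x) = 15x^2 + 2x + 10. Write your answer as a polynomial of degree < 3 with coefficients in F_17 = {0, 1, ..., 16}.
a · b ≡ 3x^2 + 2x + 9 (mod f(x))

Multiply in F_17[x]: a(x)·b(x) = (14x^2 + 15x + 11)·(15x^2 + 2x + 10) = 6x^4 + 15x^3 + 12x^2 + 2x + 8. This has degree ≥ 3, so divide by f(x) over F_17: 6x^4 + 15x^3 + 12x^2 + 2x + 8 = (6x + 15)·(x^3 + 10x + 9) + (3x^2 + 2x + 9). Hence a·b ≡ 3x^2 + 2x + 9 (mod f). (F_17[x]/(f) is a field with 17^3 = 4913 elements since f is irreducible of degree 3.)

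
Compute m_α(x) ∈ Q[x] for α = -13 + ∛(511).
m_α(x) = x^3 + 39x^2 + 507x + 1686

Set β = α + 13 = ∛(511), so β^3 = 511. Then (α + 13)^3 - 511 = 0, i.e. α is a root of g(x) = (x + 13)^3 - 511 = x^3 + 39x^2 + 507x + 1686. Since g(x) = h(x + 13) where h(x) = x^3 - 511, and h is irreducible over Q (because 511 is not a perfect cube, so h has no rational root, and a monic cubic with no rational root is irreducible), g is also irreducible (irreducibility is preserved under the substitution x → x + 13). Hence m_α(x) = x^3 + 39x^2 + 507x + 1686.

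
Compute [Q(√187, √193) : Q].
[Q(√187, √193) : Q] = 4

[Q(√187):Q] = 2 (min poly x^2 - 187, irreducible since 187 is squarefree > 1). For the top step, suppose √193 ∈ Q(√187), say √193 = c + d√187 with c, d ∈ Q. Squaring: 193 = c^2 + 187d^2 + 2cd√187. Since √187 ∉ Q this forces 2cd = 0. If d = 0 then √193 = c ∈ Q, contradicting 193 squarefree > 1. If c = 0 then 193 = 187d^2, so 187·193 = (187d)^2 is a perfect square in Q — but 187·193 = 36091 is not a perfect square (since 187 and 193 are distinct squarefree integers). Contradiction. Hence √193 ∉ Q(√187), so x^2 - 193 stays irreducible over Q(√187) and [Q(√187, √193) : Q(√187)] = 2. By the tower law, [Q(√187, √193) : Q] = 2 · 2 = 4.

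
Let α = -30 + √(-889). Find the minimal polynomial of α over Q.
m_α(x) = x^2 + 60x + 1789

From α + 30 = √(-889), squaring gives (α + 30)^2 = -889, i.e. α^2 + 60α + 900 = -889, so α^2 + 60α + 1789 = 0. The discriminant of x^2 + 60x + 1789 is (60)^2 - 4·(1789) = 3600 - 7156 = -3556, and 4·(-889) is not a perfect square in Q since -889 is squarefree and ≠ 1. Hence x^2 + 60x + 1789 is irreducible over Q and is the minimal polynomial of α.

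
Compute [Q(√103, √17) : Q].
[Q(√103, √17) : Q] = 4

[Q(√103):Q] = 2 (min poly x^2 - 103, irreducible since 103 is squarefree > 1). For the top step, suppose √17 ∈ Q(√103), say √17 = c + d√103 with c, d ∈ Q. Squaring: 17 = c^2 + 103d^2 + 2cd√103. Since √103 ∉ Q this forces 2cd = 0. If d = 0 then √17 = c ∈ Q, contradicting 17 squarefree > 1. If c = 0 then 17 = 103d^2, so 103·17 = (103d)^2 is a perfect square in Q — but 103·17 = 1751 is not a perfect square (since 103 and 17 are distinct squarefree integers). Contradiction. Hence √17 ∉ Q(√103), so x^2 - 17 stays irreducible over Q(√103) and [Q(√103, √17) : Q(√103)] = 2. By the tower law, [Q(√103, √17) : Q] = 2 · 2 = 4.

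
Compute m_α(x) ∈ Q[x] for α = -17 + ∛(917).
m_α(x) = x^3 + 51x^2 + 867x + 3996

Set β = α + 17 = ∛(917), so β^3 = 917. Then (α + 17)^3 - 917 = 0, i.e. α is a root of g(x) = (x + 17)^3 - 917 = x^3 + 51x^2 + 867x + 3996. Since g(x) = h(x + 17) where h(x) = x^3 - 917, and h is irreducible over Q (because 917 is not a perfect cube, so h has no rational root, and a monic cubic with no rational root is irreducible), g is also irreducible (irreducibility is preserved under the substitution x → x + 17). Hence m_α(x) = x^3 + 51x^2 + 867x + 3996.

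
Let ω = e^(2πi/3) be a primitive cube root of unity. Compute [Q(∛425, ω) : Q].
[Q(∛425, ω) : Q] = 6

[Q(∛425):Q] = 3 (min poly x^3 - 425, irreducible since 425 is not a perfect cube). [Q(ω):Q] = 2 (min poly x^2 + x + 1). Since Q(∛425) ⊂ R and ω ∉ R, we have ω ∉ Q(∛425), so x^2 + x + 1 remains irreducible over Q(∛425) and [Q(∛425, ω) : Q(∛425)] = 2. By the tower law, [Q(∛425, ω) : Q] = 3 · 2 = 6. (In fact Q(∛425, ω) is the splitting field of x^3 - 425 over Q.)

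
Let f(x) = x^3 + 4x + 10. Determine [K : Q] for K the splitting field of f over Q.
[K : Q] = 6

By the rational root test, any rational root of the monic integer polynomial f(x) = x^3 + 4x + 10 must be an integer dividing the constant term 10, i.e. one of ±{1, 2, 5, 10}. Evaluating: f(1) = 15, f(-1) = 5, f(2) = 26, f(-2) = -6, f(5) = 155, f(-5) = -135, f(10) = 1050, f(-10) = -1030; none is 0, so f has no rational root and is therefore irreducible over Q (a cubic with no linear factor over a field is irreducible). For an irreducible cubic, the Galois group is A_3 or S_3 according as the discriminant disc(f) = -4a^3 - 27b^2 = -4·(4)^3 - 27·(10)^2 = -2956 is or is not a square in Q. Here disc(f) = -2956 is not a perfect square in Q, so the Galois group of f over Q is not contained in A_3 and must be all of S_3. The splitting field has degree |S_3| = 6 over Q, so [K : Q] = 6.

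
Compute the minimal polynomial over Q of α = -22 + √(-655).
m_α(x) = x^2 + 44x + 1139

From α + 22 = √(-655), squaring gives (α + 22)^2 = -655, i.e. α^2 + 44α + 484 = -655, so α^2 + 44α + 1139 = 0. The discriminant of x^2 + 44x + 1139 is (44)^2 - 4·(1139) = 1936 - 4556 = -2620, and 4·(-655) is not a perfect square in Q since -655 is squarefree and ≠ 1. Hence x^2 + 44x + 1139 is irreducible over Q and is the minimal polynomial of α.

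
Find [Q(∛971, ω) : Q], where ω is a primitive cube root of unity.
[Q(∛971, ω) : Q] = 6

[Q(∛971):Q] = 3 (min poly x^3 - 971, irreducible since 971 is not a perfect cube). [Q(ω):Q] = 2 (min poly x^2 + x + 1). Since Q(∛971) ⊂ R and ω ∉ R, we have ω ∉ Q(∛971), so x^2 + x + 1 remains irreducible over Q(∛971) and [Q(∛971, ω) : Q(∛971)] = 2. By the tower law, [Q(∛971, ω) : Q] = 3 · 2 = 6. (In fact Q(∛971, ω) is the splitting field of x^3 - 971 over Q.)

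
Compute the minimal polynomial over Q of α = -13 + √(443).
m_α(x) = x^2 + 26x - 274

From α + 13 = √(443), squaring gives (α + 13)^2 = 443, i.e. α^2 + 26α + 169 = 443, so α^2 + 26α - 274 = 0. The discriminant of x^2 + 26x - 274 is (26)^2 - 4·(-274) = 676 + 1096 = 1772, and 4·(443) is not a perfect square in Q since 443 is squarefree and ≠ 1. Hence x^2 + 26x - 274 is irreducible over Q and is the minimal polynomial of α.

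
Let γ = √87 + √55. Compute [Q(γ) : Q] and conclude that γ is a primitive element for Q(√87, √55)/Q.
[Q(γ) : Q] = 4 (equivalently, Q(γ) = Q(√87, √55))

Obviously Q(γ) ⊆ Q(√87, √55), and [Q(√87, √55):Q] = 4 (since 87, 55 are distinct squarefree integers > 1 with 4785 not a perfect square). To show equality we compute the minimal polynomial of γ. From γ = √87 + √55: γ^2 = 87 + 2√(4785) + 55 = 142 + 2√(4785), so γ^2 - 142 = 2√(4785); squaring, (γ^2 - 142)^2 = 4·4785, i.e. γ^4 - 284γ^2 + 20164 - 19140 = 0, i.e. γ^4 - 284γ^2 + 1024 = 0. So γ is a root of x^4 - 284x^2 + 1024. This polynomial is irreducible over Q: it has no rational root (each ±√87 ± √55 is irrational), and any factorization into two quadratics over Q would force √(4785) ∈ Q (pairing opposite roots) or √87, √55 ∈ Q (other pairings), all impossible. Hence [Q(γ):Q] = 4 = [Q(√87, √55):Q], so Q(γ) = Q(√87, √55).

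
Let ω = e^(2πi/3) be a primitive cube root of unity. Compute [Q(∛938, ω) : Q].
[Q(∛938, ω) : Q] = 6

[Q(∛938):Q] = 3 (min poly x^3 - 938, irreducible since 938 is not a perfect cube). [Q(ω):Q] = 2 (min poly x^2 + x + 1). Since Q(∛938) ⊂ R and ω ∉ R, we have ω ∉ Q(∛938), so x^2 + x + 1 remains irreducible over Q(∛938) and [Q(∛938, ω) : Q(∛938)] = 2. By the tower law, [Q(∛938, ω) : Q] = 3 · 2 = 6. (In fact Q(∛938, ω) is the splitting field of x^3 - 938 over Q.)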